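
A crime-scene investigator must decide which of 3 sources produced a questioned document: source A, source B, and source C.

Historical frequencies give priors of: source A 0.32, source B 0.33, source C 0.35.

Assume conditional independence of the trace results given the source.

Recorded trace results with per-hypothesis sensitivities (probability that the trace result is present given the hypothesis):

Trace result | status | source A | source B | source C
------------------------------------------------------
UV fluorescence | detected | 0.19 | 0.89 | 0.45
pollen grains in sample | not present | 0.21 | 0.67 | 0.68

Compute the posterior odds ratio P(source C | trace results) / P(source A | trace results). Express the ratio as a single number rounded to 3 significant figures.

1.05

Posterior odds equal prior odds times the likelihood ratio; only the two competing hypotheses matter (using 1 − P(present | H) for each absent trace result).
  source C: 0.35 × 0.45 × (1 − 0.68) = 0.0504
  source A: 0.32 × 0.19 × (1 − 0.21) = 0.048032
Posterior odds = 0.0504 / 0.048032 ≈ 1.05.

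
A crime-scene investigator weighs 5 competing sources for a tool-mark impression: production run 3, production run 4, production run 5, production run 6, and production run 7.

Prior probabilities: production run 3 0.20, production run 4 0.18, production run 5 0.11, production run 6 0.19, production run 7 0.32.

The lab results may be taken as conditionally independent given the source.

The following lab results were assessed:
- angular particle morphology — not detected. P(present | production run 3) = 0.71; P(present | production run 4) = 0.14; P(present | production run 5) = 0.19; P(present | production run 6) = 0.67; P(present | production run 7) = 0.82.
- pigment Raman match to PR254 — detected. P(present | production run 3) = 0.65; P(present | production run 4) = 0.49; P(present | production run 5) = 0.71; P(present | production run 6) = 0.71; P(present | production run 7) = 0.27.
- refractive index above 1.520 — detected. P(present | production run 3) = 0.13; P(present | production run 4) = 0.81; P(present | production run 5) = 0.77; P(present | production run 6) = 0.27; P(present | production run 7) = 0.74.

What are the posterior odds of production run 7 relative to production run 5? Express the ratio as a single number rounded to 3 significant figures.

Posterior odds equal prior odds times the likelihood ratio; only the two competing hypotheses matter (using 1 − P(present | H) for each absent lab result).
  production run 7: 0.32 × (1 − 0.82) × 0.27 × 0.74 = 0.011508
  production run 5: 0.11 × (1 − 0.19) × 0.71 × 0.77 = 0.048711
Posterior odds = 0.011508 / 0.048711 ≈ 0.236.

0.236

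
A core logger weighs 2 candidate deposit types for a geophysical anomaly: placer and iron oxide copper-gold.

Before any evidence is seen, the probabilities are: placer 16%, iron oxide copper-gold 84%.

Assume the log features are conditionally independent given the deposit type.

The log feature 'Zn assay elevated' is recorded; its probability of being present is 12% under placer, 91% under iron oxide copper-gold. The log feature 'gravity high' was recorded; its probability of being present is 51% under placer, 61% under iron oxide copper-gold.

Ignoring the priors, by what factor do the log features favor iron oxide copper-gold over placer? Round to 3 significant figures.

The Bayes factor is the ratio of the joint likelihoods of the log feature pattern under the two hypotheses.
  iron oxide copper-gold: 0.91 × 0.61 = 0.5551
  placer: 0.12 × 0.51 = 0.0612
Bayes factor = 0.5551 / 0.0612 ≈ 9.07

9.07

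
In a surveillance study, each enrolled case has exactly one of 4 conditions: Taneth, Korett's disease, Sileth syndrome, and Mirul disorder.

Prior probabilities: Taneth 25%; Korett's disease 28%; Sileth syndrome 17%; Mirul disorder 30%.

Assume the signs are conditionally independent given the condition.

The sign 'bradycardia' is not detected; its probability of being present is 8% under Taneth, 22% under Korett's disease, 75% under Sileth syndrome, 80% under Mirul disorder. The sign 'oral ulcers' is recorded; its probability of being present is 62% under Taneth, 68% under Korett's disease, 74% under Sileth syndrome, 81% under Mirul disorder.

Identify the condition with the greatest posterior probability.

For each hypothesis, the unnormalized posterior weight is prior × product of the sign likelihoods (using 1 − P(present | H) for each absent sign):
  Taneth: 0.25 × (1 − 0.08) × 0.62 = 0.1426
  Korett's disease: 0.28 × (1 − 0.22) × 0.68 = 0.14851
  Sileth syndrome: 0.17 × (1 − 0.75) × 0.74 = 0.03145
  Mirul disorder: 0.30 × (1 − 0.80) × 0.81 = 0.0486
Marginal likelihood of the evidence = 0.37116.
P(Taneth | evidence) ≈ 0.1426 / 0.37116 ≈ 0.384
P(Korett's disease | evidence) ≈ 0.14851 / 0.37116 ≈ 0.400
P(Sileth syndrome | evidence) ≈ 0.03145 / 0.37116 ≈ 0.085
P(Mirul disorder | evidence) ≈ 0.0486 / 0.37116 ≈ 0.131
The largest is 0.400, so Korett's disease is most probable.

Korett's disease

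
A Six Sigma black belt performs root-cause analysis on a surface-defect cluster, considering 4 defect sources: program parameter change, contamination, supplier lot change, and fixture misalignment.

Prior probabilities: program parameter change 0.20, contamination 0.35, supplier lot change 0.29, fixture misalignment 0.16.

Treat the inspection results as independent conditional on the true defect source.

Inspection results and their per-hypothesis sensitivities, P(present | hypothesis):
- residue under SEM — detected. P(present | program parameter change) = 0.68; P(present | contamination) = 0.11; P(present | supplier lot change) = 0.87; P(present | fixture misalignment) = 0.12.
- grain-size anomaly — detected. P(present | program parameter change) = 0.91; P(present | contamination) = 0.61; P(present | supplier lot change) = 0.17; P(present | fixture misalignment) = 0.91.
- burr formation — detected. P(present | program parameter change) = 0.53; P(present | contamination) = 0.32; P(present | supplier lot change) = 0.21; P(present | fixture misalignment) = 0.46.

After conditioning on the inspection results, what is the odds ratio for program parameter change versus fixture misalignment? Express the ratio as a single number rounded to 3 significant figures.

Unnormalized posterior weight (prior times the inspection result likelihoods) for each of the two hypotheses:
  program parameter change: 0.20 × 0.68 × 0.91 × 0.53 = 0.065593
  fixture misalignment: 0.16 × 0.12 × 0.91 × 0.46 = 0.0080371
Odds(program parameter change : fixture misalignment) = 0.065593 / 0.0080371 ≈ 8.16.

8.16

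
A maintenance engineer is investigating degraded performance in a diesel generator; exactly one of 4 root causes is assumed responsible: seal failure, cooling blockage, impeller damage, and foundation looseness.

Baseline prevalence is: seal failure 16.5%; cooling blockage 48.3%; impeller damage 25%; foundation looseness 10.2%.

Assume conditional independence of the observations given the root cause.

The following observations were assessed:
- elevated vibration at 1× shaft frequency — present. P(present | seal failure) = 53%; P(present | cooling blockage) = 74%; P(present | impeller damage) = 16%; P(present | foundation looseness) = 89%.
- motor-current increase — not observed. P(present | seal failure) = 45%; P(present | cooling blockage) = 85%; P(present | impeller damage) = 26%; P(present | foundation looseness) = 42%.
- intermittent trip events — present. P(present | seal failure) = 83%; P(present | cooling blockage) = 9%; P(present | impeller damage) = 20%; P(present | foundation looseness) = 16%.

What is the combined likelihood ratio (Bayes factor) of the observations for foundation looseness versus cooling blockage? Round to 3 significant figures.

8.27

Take the product of per-observation likelihoods under each hypothesis (using 1 − P(present | H) for each absent observation), then divide.
  foundation looseness: 0.89 × (1 − 0.42) × 0.16 = 0.082592
  cooling blockage: 0.74 × (1 − 0.85) × 0.09 = 0.00999
Bayes factor = 0.082592 / 0.00999 ≈ 8.27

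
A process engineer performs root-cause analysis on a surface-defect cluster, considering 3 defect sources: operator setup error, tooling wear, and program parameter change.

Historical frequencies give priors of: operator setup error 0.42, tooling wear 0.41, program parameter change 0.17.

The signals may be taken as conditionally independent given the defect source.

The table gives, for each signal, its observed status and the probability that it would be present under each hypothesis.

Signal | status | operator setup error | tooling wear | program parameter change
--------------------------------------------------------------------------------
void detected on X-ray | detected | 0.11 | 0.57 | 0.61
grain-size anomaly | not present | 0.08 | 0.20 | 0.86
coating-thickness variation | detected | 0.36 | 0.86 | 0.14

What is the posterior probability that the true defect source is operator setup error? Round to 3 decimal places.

Multiply each prior by the joint likelihood of the signal pattern (using 1 − P(present | H) for each absent signal):
  operator setup error: 0.42 × 0.11 × (1 − 0.08) × 0.36 = 0.015301
  tooling wear: 0.41 × 0.57 × (1 − 0.20) × 0.86 = 0.16079
  program parameter change: 0.17 × 0.61 × (1 − 0.86) × 0.14 = 0.0020325
Marginal likelihood of the evidence = 0.17812.
P(operator setup error | evidence) = 0.015301 / 0.17812 ≈ 0.086.

0.086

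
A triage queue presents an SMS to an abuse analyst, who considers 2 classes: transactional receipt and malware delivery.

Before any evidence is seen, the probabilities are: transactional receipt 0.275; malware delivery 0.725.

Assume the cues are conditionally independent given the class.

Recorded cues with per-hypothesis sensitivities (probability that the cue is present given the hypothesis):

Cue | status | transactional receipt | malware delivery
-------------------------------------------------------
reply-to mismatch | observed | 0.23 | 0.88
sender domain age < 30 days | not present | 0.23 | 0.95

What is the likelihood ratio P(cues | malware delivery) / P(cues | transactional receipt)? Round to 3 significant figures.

0.248

Take the product of per-cue likelihoods under each hypothesis (using 1 − P(present | H) for each absent cue), then divide.
  malware delivery: 0.88 × (1 − 0.95) = 0.044
  transactional receipt: 0.23 × (1 − 0.23) = 0.1771
Bayes factor = 0.044 / 0.1771 ≈ 0.248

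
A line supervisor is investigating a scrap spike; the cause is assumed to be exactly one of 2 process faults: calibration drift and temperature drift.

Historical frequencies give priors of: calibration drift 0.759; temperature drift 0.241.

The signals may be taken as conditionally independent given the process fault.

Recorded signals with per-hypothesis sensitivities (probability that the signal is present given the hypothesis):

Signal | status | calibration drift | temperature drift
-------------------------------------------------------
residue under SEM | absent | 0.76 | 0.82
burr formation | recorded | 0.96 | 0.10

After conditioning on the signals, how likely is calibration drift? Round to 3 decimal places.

0.976

For each hypothesis, the unnormalized posterior weight is prior × product of the signal likelihoods (using 1 − P(present | H) for each absent signal):
  calibration drift: 0.759 × (1 − 0.76) × 0.96 = 0.17487
  temperature drift: 0.241 × (1 − 0.82) × 0.10 = 0.004338
Normalizing constant Z = 0.17487 + 0.004338 = 0.17921.
P(calibration drift | evidence) = 0.17487 / 0.17921 ≈ 0.976.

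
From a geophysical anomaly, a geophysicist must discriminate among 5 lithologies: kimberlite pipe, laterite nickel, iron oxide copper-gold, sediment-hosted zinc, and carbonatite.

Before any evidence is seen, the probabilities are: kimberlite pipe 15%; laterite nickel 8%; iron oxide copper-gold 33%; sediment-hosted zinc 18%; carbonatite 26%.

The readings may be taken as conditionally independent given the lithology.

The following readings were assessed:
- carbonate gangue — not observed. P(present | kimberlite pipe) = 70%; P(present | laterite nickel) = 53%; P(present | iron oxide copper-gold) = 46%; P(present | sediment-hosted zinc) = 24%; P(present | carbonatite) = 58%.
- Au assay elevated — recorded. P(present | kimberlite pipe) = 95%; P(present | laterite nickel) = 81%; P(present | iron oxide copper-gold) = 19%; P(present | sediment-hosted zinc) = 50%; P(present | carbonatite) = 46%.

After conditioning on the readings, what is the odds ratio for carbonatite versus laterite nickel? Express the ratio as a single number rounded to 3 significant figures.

Posterior odds equal prior odds times the likelihood ratio; only the two competing hypotheses matter (using 1 − P(present | H) for each absent reading).
  carbonatite: 0.26 × (1 − 0.58) × 0.46 = 0.050232
  laterite nickel: 0.08 × (1 − 0.53) × 0.81 = 0.030456
Odds(carbonatite : laterite nickel) = 0.050232 / 0.030456 ≈ 1.65.

1.65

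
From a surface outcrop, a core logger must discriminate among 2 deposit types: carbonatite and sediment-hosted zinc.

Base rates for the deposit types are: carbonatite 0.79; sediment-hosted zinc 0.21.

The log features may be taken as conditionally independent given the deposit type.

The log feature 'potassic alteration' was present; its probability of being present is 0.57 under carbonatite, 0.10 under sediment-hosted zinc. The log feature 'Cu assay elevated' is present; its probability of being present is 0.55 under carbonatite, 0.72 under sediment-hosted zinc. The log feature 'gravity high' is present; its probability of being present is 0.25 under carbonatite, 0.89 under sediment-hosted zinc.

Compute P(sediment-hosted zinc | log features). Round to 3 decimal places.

0.179

Multiply each prior by the joint likelihood of the log feature pattern:
  carbonatite: 0.79 × 0.57 × 0.55 × 0.25 = 0.061916
  sediment-hosted zinc: 0.21 × 0.10 × 0.72 × 0.89 = 0.013457
The unnormalized weights sum to 0.075373.
P(sediment-hosted zinc | evidence) = 0.013457 / 0.075373 ≈ 0.179.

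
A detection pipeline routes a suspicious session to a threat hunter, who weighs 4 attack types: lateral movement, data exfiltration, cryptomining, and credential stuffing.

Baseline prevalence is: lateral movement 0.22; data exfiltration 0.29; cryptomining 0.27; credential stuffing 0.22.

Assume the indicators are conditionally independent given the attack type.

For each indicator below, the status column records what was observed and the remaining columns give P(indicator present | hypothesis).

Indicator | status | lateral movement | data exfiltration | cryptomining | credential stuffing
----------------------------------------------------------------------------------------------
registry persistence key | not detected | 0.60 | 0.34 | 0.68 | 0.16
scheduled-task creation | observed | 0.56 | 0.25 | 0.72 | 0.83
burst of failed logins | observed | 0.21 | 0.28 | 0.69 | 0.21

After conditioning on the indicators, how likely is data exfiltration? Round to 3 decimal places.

Multiply each prior by the joint likelihood of the indicator pattern (using 1 − P(present | H) for each absent indicator):
  lateral movement: 0.22 × (1 − 0.60) × 0.56 × 0.21 = 0.010349
  data exfiltration: 0.29 × (1 − 0.34) × 0.25 × 0.28 = 0.013398
  cryptomining: 0.27 × (1 − 0.68) × 0.72 × 0.69 = 0.042924
  credential stuffing: 0.22 × (1 − 0.16) × 0.83 × 0.21 = 0.032211
The unnormalized weights sum to 0.098881.
P(data exfiltration | evidence) = 0.013398 / 0.098881 ≈ 0.135.

0.135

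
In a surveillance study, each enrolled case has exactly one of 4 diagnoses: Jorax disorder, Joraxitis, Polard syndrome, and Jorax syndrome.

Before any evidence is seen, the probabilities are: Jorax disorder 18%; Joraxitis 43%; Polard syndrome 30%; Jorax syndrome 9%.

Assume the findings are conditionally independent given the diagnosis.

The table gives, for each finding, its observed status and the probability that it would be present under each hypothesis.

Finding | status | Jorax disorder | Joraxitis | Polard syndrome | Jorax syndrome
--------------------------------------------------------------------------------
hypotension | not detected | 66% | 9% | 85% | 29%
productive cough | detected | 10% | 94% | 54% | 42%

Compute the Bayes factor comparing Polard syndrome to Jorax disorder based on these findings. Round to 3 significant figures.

The Bayes factor is the ratio of the joint likelihoods of the evidence pattern under the two hypotheses (using 1 − P(present | H) for each absent finding).
  Polard syndrome: (1 − 0.85) × 0.54 = 0.081
  Jorax disorder: (1 − 0.66) × 0.10 = 0.034
Bayes factor = 0.081 / 0.034 ≈ 2.38

2.38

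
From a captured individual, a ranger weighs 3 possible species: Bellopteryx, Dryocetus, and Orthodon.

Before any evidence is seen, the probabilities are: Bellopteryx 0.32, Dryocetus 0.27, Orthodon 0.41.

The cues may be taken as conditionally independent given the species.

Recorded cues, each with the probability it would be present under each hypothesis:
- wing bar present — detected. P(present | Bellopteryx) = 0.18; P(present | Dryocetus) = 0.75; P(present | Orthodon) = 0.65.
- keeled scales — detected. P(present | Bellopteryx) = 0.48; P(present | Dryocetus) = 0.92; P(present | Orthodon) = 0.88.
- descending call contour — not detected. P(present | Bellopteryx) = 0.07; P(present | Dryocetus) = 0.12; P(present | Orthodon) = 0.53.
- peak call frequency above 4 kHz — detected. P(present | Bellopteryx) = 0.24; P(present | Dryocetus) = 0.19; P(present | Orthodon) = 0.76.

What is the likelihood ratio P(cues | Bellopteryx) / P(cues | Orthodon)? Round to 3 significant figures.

Joint likelihood of the cue pattern under each hypothesis (using 1 − P(present | H) for each absent cue):
  Bellopteryx: 0.18 × 0.48 × (1 − 0.07) × 0.24 = 0.019284
  Orthodon: 0.65 × 0.88 × (1 − 0.53) × 0.76 = 0.20432
Bayes factor = 0.019284 / 0.20432 ≈ 0.0944

0.0944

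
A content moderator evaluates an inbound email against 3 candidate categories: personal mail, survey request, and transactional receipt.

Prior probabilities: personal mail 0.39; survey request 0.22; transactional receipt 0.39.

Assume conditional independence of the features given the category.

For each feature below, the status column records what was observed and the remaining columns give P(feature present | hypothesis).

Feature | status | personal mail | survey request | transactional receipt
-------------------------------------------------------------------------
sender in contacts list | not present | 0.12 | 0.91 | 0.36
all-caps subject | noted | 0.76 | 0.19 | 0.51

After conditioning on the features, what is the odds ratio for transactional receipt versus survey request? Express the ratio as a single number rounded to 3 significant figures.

33.8

The normalizing constant cancels in an odds ratio, so compute prior × likelihood for the two hypotheses only (using 1 − P(present | H) for each absent feature):
  transactional receipt: 0.39 × (1 − 0.36) × 0.51 = 0.1273
  survey request: 0.22 × (1 − 0.91) × 0.19 = 0.003762
Odds(transactional receipt : survey request) = 0.1273 / 0.003762 ≈ 33.8.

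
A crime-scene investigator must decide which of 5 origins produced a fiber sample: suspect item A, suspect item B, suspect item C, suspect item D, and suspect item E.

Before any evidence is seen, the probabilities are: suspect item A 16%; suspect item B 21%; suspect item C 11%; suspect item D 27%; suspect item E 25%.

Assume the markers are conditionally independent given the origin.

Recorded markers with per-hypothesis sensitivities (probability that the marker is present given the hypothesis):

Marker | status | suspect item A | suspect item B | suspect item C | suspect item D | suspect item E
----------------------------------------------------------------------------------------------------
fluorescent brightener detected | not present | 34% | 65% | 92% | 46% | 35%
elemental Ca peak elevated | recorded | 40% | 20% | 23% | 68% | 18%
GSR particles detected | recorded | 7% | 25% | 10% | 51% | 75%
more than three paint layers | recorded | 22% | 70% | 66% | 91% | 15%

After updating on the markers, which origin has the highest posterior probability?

By Bayes' rule with conditional independence, the unnormalized weight for each hypothesis is prior × ∏ likelihoods (using 1 − P(present | H) for each absent marker):
  suspect item A: 0.16 × (1 − 0.34) × 0.40 × 0.07 × 0.22 = 0.0006505
  suspect item B: 0.21 × (1 − 0.65) × 0.20 × 0.25 × 0.70 = 0.0025725
  suspect item C: 0.11 × (1 − 0.92) × 0.23 × 0.10 × 0.66 = 0.00013358
  suspect item D: 0.27 × (1 − 0.46) × 0.68 × 0.51 × 0.91 = 0.046013
  suspect item E: 0.25 × (1 − 0.35) × 0.18 × 0.75 × 0.15 = 0.0032906
Normalizing constant Z = 0.0006505 + 0.0025725 + 0.00013358 + 0.046013 + 0.0032906 = 0.05266.
P(suspect item A | evidence) ≈ 0.0006505 / 0.05266 ≈ 0.012
P(suspect item B | evidence) ≈ 0.0025725 / 0.05266 ≈ 0.049
P(suspect item C | evidence) ≈ 0.00013358 / 0.05266 ≈ 0.003
P(suspect item D | evidence) ≈ 0.046013 / 0.05266 ≈ 0.874
P(suspect item E | evidence) ≈ 0.0032906 / 0.05266 ≈ 0.062
The largest is 0.874, so suspect item D is most probable.

suspect item D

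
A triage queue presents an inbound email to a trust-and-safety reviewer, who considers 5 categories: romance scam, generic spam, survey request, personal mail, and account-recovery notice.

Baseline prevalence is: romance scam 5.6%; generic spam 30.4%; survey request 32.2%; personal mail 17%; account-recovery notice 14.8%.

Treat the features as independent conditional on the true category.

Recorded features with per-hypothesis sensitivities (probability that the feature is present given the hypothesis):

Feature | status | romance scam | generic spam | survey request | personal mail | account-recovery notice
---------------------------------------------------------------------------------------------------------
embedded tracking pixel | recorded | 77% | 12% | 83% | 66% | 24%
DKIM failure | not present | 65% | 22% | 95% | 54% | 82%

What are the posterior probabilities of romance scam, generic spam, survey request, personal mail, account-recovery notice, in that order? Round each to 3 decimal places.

Multiply each prior by the joint likelihood of the feature pattern (using 1 − P(present | H) for each absent feature):
  romance scam: 0.056 × 0.77 × (1 − 0.65) = 0.015092
  generic spam: 0.304 × 0.12 × (1 − 0.22) = 0.028454
  survey request: 0.322 × 0.83 × (1 − 0.95) = 0.013363
  personal mail: 0.170 × 0.66 × (1 − 0.54) = 0.051612
  account-recovery notice: 0.148 × 0.24 × (1 − 0.82) = 0.0063936
The unnormalized weights sum to 0.11492.
P(romance scam | evidence) = 0.015092 / 0.11492 ≈ 0.131
P(generic spam | evidence) = 0.028454 / 0.11492 ≈ 0.248
P(survey request | evidence) = 0.013363 / 0.11492 ≈ 0.116
P(personal mail | evidence) = 0.051612 / 0.11492 ≈ 0.449
P(account-recovery notice | evidence) = 0.0063936 / 0.11492 ≈ 0.056

0.131, 0.248, 0.116, 0.449, 0.056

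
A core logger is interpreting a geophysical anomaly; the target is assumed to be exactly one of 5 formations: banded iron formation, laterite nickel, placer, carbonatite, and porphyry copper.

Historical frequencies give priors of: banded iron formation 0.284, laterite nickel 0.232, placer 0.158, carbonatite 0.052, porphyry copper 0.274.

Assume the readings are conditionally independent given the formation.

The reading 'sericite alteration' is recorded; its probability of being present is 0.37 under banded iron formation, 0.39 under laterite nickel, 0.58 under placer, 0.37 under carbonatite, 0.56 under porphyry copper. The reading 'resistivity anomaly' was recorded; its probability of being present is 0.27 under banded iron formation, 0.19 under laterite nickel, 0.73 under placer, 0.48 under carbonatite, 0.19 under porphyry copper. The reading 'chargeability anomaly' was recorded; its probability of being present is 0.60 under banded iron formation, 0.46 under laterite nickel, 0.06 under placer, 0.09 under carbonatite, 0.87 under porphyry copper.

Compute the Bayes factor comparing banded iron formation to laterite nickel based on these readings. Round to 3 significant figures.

Joint likelihood of the reading pattern under each hypothesis:
  banded iron formation: 0.37 × 0.27 × 0.60 = 0.05994
  laterite nickel: 0.39 × 0.19 × 0.46 = 0.034086
Bayes factor = 0.05994 / 0.034086 ≈ 1.76

1.76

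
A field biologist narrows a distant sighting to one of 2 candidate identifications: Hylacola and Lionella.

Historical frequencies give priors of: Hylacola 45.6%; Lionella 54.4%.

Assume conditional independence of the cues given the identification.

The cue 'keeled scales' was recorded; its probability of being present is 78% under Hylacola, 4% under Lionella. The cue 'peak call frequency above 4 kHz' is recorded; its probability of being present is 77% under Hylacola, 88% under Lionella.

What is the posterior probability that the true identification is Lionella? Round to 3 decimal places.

0.065

By Bayes' rule with conditional independence, the unnormalized weight for each hypothesis is prior × ∏ likelihoods:
  Hylacola: 0.456 × 0.78 × 0.77 = 0.27387
  Lionella: 0.544 × 0.04 × 0.88 = 0.019149
Normalizing constant Z = 0.27387 + 0.019149 = 0.29302.
P(Lionella | evidence) = 0.019149 / 0.29302 ≈ 0.065.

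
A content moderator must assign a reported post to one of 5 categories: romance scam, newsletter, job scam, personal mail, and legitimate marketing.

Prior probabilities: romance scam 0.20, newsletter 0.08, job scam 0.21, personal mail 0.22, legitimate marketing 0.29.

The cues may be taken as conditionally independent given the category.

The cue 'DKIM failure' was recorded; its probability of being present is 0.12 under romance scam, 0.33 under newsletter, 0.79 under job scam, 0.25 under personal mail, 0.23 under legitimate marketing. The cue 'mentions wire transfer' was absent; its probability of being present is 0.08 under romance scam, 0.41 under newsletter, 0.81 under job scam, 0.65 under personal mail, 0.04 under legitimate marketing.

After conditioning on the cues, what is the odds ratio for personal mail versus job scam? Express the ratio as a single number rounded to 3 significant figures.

0.611

Unnormalized posterior weight (prior times the cue likelihoods) for each of the two hypotheses (using 1 − P(present | H) for each absent cue):
  personal mail: 0.22 × 0.25 × (1 − 0.65) = 0.01925
  job scam: 0.21 × 0.79 × (1 − 0.81) = 0.031521
Posterior odds = 0.01925 / 0.031521 ≈ 0.611.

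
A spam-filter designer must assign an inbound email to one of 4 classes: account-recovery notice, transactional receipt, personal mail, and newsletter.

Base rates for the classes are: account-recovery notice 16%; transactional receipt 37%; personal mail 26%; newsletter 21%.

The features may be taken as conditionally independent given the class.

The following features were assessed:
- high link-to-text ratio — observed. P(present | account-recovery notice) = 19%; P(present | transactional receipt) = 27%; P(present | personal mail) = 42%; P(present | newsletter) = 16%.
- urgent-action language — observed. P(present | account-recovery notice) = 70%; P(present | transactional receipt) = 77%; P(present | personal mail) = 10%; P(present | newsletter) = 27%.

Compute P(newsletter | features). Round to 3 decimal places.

Multiply each prior by the joint likelihood of the feature pattern:
  account-recovery notice: 0.16 × 0.19 × 0.70 = 0.02128
  transactional receipt: 0.37 × 0.27 × 0.77 = 0.076923
  personal mail: 0.26 × 0.42 × 0.10 = 0.01092
  newsletter: 0.21 × 0.16 × 0.27 = 0.009072
Normalizing constant Z = 0.02128 + 0.076923 + 0.01092 + 0.009072 = 0.1182.
P(newsletter | evidence) = 0.009072 / 0.1182 ≈ 0.077.

0.077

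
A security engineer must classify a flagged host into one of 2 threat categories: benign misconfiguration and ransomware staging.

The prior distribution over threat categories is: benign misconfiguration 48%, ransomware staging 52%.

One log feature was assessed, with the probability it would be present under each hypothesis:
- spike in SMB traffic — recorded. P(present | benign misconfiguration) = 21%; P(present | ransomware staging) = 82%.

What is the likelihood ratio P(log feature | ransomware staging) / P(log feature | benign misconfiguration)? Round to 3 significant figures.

3.90

The Bayes factor is the ratio of the two likelihoods.
  ransomware staging: 0.82
  benign misconfiguration: 0.21
Bayes factor = 0.82 / 0.21 ≈ 3.90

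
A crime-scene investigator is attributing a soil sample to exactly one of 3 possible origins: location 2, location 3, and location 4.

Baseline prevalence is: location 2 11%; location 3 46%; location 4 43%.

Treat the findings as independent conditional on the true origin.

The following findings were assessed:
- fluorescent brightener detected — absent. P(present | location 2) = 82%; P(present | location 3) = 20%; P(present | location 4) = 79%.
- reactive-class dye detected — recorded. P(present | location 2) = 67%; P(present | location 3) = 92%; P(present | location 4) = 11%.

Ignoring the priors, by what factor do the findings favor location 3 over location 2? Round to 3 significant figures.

6.10

Take the product of per-finding likelihoods under each hypothesis (using 1 − P(present | H) for each absent finding), then divide.
  location 3: (1 − 0.20) × 0.92 = 0.736
  location 2: (1 − 0.82) × 0.67 = 0.1206
Bayes factor = 0.736 / 0.1206 ≈ 6.10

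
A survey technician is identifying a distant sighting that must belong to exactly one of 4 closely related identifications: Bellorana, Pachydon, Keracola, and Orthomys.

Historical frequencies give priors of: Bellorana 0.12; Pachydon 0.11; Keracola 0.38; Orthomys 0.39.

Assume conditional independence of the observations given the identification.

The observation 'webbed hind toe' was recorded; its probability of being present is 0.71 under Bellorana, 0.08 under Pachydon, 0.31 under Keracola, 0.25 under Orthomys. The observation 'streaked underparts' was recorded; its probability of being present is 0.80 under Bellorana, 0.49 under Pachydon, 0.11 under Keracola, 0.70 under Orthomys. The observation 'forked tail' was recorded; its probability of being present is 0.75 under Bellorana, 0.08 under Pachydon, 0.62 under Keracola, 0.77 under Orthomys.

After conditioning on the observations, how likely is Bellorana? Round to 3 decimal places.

0.456

For each hypothesis, the unnormalized posterior weight is prior × product of the observation likelihoods:
  Bellorana: 0.12 × 0.71 × 0.80 × 0.75 = 0.05112
  Pachydon: 0.11 × 0.08 × 0.49 × 0.08 = 0.00034496
  Keracola: 0.38 × 0.31 × 0.11 × 0.62 = 0.008034
  Orthomys: 0.39 × 0.25 × 0.70 × 0.77 = 0.052552
Marginal likelihood of the evidence = 0.11205.
P(Bellorana | evidence) = 0.05112 / 0.11205 ≈ 0.456.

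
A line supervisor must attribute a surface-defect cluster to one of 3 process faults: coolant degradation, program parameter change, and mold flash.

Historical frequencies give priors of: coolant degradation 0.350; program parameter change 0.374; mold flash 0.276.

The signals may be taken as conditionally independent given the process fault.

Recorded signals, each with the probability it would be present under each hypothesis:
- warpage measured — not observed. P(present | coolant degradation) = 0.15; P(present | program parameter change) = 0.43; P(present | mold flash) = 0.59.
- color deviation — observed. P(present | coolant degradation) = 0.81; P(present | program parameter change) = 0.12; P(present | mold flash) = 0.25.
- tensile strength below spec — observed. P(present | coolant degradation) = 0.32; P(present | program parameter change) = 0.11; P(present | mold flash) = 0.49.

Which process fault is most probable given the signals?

By Bayes' rule with conditional independence, the unnormalized weight for each hypothesis is prior × ∏ likelihoods (using 1 − P(present | H) for each absent signal):
  coolant degradation: 0.350 × (1 − 0.15) × 0.81 × 0.32 = 0.077112
  program parameter change: 0.374 × (1 − 0.43) × 0.12 × 0.11 = 0.002814
  mold flash: 0.276 × (1 − 0.59) × 0.25 × 0.49 = 0.013862
The unnormalized weights sum to 0.093788.
P(coolant degradation | evidence) ≈ 0.077112 / 0.093788 ≈ 0.822
P(program parameter change | evidence) ≈ 0.002814 / 0.093788 ≈ 0.030
P(mold flash | evidence) ≈ 0.013862 / 0.093788 ≈ 0.148
The largest is 0.822, so coolant degradation is most probable.

coolant degradation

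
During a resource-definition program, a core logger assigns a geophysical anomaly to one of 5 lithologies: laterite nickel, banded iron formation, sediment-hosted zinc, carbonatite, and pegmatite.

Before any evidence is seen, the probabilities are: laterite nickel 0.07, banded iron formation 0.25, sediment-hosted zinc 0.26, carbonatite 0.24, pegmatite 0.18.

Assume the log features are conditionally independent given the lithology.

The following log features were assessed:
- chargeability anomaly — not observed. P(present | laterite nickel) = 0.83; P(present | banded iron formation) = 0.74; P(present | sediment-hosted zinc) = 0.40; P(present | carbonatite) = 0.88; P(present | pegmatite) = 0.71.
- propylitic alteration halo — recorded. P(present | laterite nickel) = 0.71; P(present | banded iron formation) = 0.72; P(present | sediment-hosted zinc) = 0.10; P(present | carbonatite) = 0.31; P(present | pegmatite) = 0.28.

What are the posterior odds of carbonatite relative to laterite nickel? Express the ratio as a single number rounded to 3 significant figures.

1.06

The normalizing constant cancels in an odds ratio, so compute prior × likelihood for the two hypotheses only (using 1 − P(present | H) for each absent log feature):
  carbonatite: 0.24 × (1 − 0.88) × 0.31 = 0.008928
  laterite nickel: 0.07 × (1 − 0.83) × 0.71 = 0.008449
Odds(carbonatite : laterite nickel) = 0.008928 / 0.008449 ≈ 1.06.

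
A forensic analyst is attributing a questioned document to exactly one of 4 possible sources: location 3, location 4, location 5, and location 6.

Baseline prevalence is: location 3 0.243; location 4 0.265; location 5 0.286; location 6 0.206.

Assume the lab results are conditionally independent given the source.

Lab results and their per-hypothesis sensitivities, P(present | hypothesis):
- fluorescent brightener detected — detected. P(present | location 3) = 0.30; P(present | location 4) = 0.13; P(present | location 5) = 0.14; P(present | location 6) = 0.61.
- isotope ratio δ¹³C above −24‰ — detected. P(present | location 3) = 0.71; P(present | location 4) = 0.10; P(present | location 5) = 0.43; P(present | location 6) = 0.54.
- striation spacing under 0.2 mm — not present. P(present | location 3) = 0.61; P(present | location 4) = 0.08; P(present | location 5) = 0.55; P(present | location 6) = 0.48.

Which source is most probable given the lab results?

For each hypothesis, the unnormalized posterior weight is prior × product of the lab result likelihoods (using 1 − P(present | H) for each absent lab result):
  location 3: 0.243 × 0.30 × 0.71 × (1 − 0.61) = 0.020186
  location 4: 0.265 × 0.13 × 0.10 × (1 − 0.08) = 0.0031694
  location 5: 0.286 × 0.14 × 0.43 × (1 − 0.55) = 0.0077477
  location 6: 0.206 × 0.61 × 0.54 × (1 − 0.48) = 0.035285
Marginal likelihood of the evidence = 0.066388.
P(location 3 | evidence) ≈ 0.020186 / 0.066388 ≈ 0.304
P(location 4 | evidence) ≈ 0.0031694 / 0.066388 ≈ 0.048
P(location 5 | evidence) ≈ 0.0077477 / 0.066388 ≈ 0.117
P(location 6 | evidence) ≈ 0.035285 / 0.066388 ≈ 0.531
The largest is 0.531, so location 6 is most probable.

location 6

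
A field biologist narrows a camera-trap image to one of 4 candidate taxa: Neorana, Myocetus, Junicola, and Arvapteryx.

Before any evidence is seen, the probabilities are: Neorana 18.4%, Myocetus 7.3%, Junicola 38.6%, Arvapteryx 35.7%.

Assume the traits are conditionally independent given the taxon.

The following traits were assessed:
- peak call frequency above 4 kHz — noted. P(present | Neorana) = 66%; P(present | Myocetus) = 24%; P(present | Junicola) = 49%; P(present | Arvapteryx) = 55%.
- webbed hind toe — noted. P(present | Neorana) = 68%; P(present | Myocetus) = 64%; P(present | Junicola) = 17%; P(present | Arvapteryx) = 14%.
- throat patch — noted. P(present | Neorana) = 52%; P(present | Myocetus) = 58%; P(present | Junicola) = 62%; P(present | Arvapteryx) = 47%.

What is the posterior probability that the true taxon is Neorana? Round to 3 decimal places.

0.522

For each hypothesis, the unnormalized posterior weight is prior × product of the trait likelihoods:
  Neorana: 0.184 × 0.66 × 0.68 × 0.52 = 0.042941
  Myocetus: 0.073 × 0.24 × 0.64 × 0.58 = 0.0065034
  Junicola: 0.386 × 0.49 × 0.17 × 0.62 = 0.019935
  Arvapteryx: 0.357 × 0.55 × 0.14 × 0.47 = 0.01292
The unnormalized weights sum to 0.0823.
P(Neorana | evidence) = 0.042941 / 0.0823 ≈ 0.522.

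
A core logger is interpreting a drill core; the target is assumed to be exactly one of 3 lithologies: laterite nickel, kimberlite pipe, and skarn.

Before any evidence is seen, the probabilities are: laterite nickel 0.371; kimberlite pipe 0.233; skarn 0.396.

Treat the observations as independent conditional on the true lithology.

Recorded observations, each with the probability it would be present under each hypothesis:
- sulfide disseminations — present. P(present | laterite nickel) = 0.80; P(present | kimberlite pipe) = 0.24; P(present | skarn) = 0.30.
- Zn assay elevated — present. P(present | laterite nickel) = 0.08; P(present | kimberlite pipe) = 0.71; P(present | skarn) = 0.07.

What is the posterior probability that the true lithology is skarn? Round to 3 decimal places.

Multiply each prior by the joint likelihood of the evidence pattern:
  laterite nickel: 0.371 × 0.80 × 0.08 = 0.023744
  kimberlite pipe: 0.233 × 0.24 × 0.71 = 0.039703
  skarn: 0.396 × 0.30 × 0.07 = 0.008316
Marginal likelihood of the evidence = 0.071763.
P(skarn | evidence) = 0.008316 / 0.071763 ≈ 0.116.

0.116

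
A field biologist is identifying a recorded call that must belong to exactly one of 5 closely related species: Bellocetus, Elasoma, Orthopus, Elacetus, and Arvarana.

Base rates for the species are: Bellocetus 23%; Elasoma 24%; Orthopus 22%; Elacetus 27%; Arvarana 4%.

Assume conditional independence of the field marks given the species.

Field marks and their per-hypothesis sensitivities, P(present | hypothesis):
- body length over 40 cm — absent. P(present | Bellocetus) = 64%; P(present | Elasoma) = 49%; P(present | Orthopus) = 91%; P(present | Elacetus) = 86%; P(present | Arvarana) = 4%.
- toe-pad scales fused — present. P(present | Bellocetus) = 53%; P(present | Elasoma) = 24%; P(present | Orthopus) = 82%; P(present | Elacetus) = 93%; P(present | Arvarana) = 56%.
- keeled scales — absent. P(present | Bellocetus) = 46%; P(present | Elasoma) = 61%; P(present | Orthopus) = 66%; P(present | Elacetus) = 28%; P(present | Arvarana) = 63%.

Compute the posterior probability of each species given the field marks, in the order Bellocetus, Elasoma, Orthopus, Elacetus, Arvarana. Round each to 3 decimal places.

Multiply each prior by the joint likelihood of the field mark pattern (using 1 − P(present | H) for each absent field mark):
  Bellocetus: 0.23 × (1 − 0.64) × 0.53 × (1 − 0.46) = 0.023697
  Elasoma: 0.24 × (1 − 0.49) × 0.24 × (1 − 0.61) = 0.011457
  Orthopus: 0.22 × (1 − 0.91) × 0.82 × (1 − 0.66) = 0.0055202
  Elacetus: 0.27 × (1 − 0.86) × 0.93 × (1 − 0.28) = 0.025311
  Arvarana: 0.04 × (1 − 0.04) × 0.56 × (1 − 0.63) = 0.0079565
The unnormalized weights sum to 0.073942.
P(Bellocetus | evidence) = 0.023697 / 0.073942 ≈ 0.320
P(Elasoma | evidence) = 0.011457 / 0.073942 ≈ 0.155
P(Orthopus | evidence) = 0.0055202 / 0.073942 ≈ 0.075
P(Elacetus | evidence) = 0.025311 / 0.073942 ≈ 0.342
P(Arvarana | evidence) = 0.0079565 / 0.073942 ≈ 0.108

0.320, 0.155, 0.075, 0.342, 0.108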